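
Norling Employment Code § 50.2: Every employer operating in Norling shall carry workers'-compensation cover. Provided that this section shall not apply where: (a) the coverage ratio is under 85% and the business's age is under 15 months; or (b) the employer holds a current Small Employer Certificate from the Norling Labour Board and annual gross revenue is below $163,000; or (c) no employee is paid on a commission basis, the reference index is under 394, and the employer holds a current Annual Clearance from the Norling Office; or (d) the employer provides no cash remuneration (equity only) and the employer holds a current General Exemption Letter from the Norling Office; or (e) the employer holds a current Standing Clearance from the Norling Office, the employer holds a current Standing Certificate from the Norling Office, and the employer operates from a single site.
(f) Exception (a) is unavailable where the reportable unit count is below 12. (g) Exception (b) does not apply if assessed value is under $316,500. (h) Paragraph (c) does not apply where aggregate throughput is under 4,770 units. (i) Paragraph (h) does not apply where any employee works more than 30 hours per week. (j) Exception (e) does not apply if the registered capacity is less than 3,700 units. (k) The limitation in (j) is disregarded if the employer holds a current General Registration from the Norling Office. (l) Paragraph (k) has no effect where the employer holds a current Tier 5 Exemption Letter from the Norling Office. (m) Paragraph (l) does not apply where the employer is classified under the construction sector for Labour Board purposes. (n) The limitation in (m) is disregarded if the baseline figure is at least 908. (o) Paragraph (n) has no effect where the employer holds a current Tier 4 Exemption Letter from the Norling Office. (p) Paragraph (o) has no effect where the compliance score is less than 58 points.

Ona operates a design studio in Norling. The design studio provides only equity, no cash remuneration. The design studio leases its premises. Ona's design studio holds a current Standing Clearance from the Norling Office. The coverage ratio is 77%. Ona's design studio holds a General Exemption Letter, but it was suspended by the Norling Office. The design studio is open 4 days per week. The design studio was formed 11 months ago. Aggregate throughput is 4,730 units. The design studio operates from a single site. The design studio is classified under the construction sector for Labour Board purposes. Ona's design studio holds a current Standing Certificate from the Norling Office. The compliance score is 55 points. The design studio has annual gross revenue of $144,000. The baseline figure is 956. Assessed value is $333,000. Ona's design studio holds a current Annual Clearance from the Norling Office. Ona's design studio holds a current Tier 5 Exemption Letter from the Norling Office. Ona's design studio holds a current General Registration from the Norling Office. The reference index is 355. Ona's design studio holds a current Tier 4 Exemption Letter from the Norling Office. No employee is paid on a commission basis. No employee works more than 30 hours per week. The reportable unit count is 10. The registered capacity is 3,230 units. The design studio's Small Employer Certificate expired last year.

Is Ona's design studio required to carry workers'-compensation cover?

Yes — Ona's design studio must carry workers'-compensation cover.

Exception (a): the coverage ratio is 77%, under the 85% limit; the business's age is 11 months, under the 15 months limit — every condition holds. However, paragraph (f) must be considered: (f) applies — the reportable unit count is 10, below the 12 limit. (a) is therefore removed.
Exception (b) fails — the Small Employer Certificate has expired.
Exception (c)'s conditions are all satisfied: no employee is paid on commission; the reference index is 355, under the 394 limit; a current Annual Clearance is held. However, paragraphs (h)–(i) must be considered: (h) operates against (c): aggregate throughput is 4,730 units, under the 4,770 units limit. (i) is inapplicable (no employee exceeds 30 hours/week), so (h) stands. So (c) is unavailable.
Exception (d) fails — the General Exemption Letter is not current.
All of (e)'s requirements are met (a current Standing Clearance is held; a current Standing Certificate is held; the employer operates from a single site). But: (j) operates — the registered capacity is 3,230 units, less than the 3,700 units limit. (k) would limit (j) — a current General Registration is held — but (l) sets (k) aside: (l) operates against (k): a current Tier 5 Exemption Letter is held. (m) operates (the design studio is classified under the construction sector), but is overridden by (n): (n) is engaged — the baseline figure is 956, meeting the 908 threshold. (o) would limit (n) — a current Tier 4 Exemption Letter is held — but (p) sets (o) aside: (p) operates against (o): the compliance score is 55 points, less than the 58 points limit. So (e) is unavailable.
No exception displaces § 50.2.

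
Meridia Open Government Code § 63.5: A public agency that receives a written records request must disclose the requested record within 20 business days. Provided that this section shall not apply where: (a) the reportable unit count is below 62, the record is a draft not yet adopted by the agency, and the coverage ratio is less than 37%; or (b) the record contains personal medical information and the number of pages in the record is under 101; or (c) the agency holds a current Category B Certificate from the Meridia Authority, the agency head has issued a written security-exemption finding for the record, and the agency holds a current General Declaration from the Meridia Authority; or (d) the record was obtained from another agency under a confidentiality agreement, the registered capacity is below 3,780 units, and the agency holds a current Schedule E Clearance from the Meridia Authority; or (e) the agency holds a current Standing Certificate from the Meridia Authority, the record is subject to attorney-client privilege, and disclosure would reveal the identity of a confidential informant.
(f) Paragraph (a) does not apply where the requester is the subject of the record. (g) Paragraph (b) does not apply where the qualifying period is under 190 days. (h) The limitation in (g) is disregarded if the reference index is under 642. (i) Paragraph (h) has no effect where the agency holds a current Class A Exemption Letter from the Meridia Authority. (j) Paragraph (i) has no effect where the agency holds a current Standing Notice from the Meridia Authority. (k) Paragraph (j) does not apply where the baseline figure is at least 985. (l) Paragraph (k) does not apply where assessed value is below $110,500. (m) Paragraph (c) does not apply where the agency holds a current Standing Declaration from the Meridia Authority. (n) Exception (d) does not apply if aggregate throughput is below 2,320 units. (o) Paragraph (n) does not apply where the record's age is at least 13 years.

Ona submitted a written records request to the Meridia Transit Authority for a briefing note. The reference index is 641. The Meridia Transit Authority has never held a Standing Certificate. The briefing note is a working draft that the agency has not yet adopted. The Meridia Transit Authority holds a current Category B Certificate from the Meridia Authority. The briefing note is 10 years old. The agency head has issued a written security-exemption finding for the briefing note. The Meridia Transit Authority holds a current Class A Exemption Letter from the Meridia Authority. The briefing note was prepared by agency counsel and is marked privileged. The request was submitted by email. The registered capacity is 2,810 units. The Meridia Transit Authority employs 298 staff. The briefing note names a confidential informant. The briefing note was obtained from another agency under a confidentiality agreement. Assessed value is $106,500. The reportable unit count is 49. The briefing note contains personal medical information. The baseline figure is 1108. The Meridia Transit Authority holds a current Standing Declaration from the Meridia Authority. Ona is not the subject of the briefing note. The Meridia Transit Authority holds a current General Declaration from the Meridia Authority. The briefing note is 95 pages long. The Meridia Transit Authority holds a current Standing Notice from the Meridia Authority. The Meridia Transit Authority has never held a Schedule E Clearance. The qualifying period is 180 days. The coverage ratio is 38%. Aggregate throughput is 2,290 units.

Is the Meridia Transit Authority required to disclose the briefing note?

No — exception (b) applies; the Meridia Transit Authority is not required to disclose the briefing note.

Exception (a) fails — the coverage ratio is 38%, not less than 37%.
Exception (b) is satisfied on its face — the briefing note contains personal medical information; the number of pages in the record is 95, under the 101 limit. As to paragraphs (g)–(l): (g) would limit (b) — the qualifying period is 180 days, under the 190 days limit — but (h) sets (g) aside: (h) operates against (g): the reference index is 641, under the 642 limit. (i) would limit (h) — a current Class A Exemption Letter is held — but (j) sets (i) aside: (j) operates against (i): a current Standing Notice is held. (k) would limit (j) — the baseline figure is 1,108, meeting the 985 threshold — but (l) sets (k) aside: (l) operates — assessed value is $106,500, below the $110,500 limit. Exception (b) stands.
Exception (c): a current Category B Certificate is held; a written security-exemption finding has been issued; a current General Declaration is held — every condition holds. Turning to paragraph (m): (m) applies — a current Standing Declaration is held. (c) is therefore removed.
Exception (d) does not apply: the Schedule E Clearance is not current.
Exception (e) requires that the agency holds a current Standing Certificate from the Meridia Authority; but there is no Standing Certificate in force, so (e) is unavailable.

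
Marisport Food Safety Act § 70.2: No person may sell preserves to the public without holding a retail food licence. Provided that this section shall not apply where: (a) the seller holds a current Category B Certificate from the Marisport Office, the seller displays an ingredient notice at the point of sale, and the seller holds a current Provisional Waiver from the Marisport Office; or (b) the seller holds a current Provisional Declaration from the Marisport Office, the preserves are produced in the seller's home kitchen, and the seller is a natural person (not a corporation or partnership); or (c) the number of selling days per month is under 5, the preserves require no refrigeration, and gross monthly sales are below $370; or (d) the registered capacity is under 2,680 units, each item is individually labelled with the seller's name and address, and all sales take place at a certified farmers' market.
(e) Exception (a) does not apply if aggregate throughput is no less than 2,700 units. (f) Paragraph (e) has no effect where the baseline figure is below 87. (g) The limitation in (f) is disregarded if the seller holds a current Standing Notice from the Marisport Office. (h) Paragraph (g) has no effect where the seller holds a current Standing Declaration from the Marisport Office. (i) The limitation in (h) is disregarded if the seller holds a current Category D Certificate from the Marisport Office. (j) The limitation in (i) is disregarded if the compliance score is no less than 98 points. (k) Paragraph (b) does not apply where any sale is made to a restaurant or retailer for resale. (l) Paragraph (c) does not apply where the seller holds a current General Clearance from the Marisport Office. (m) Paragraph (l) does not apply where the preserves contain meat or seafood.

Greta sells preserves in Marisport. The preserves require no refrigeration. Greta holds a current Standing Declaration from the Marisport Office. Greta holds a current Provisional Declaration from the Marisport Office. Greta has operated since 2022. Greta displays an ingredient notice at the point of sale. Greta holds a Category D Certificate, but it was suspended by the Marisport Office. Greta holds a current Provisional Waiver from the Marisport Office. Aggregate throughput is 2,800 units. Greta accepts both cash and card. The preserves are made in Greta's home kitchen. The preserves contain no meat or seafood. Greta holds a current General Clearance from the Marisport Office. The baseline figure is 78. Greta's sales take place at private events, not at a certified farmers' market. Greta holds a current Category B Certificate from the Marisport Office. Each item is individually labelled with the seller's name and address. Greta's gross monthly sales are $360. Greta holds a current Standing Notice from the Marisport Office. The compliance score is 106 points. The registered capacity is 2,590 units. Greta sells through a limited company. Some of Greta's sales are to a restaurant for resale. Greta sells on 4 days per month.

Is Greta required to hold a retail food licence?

No — exception (a) applies; Greta is not required to hold a retail food licence.

All of (a)'s requirements are met (a current Category B Certificate is held; an ingredient notice is displayed; a current Provisional Waiver is held). Applying paragraphs (e)–(j): (e) would limit (a) — aggregate throughput is 2,800 units, meeting the 2,700 units threshold — but (f) sets (e) aside: (f) applies — the baseline figure is 78, below the 87 limit. (g) operates (a current Standing Notice is held), but is itself disapplied by (h): (h) is triggered — a current Standing Declaration is held. (i) is inapplicable (there is no Category D Certificate in force), so (h) stands. So (a) applies.
Exception (b) does not apply: the seller operates through a limited company.
All of (c)'s requirements are met (the number of selling days per month is 4, under the 5 limit; the preserves are shelf-stable; gross monthly sales are $360, below the $370 limit). But: (l) operates against (c): a current General Clearance is held. (m) does not operate here (the preserves contain no meat or seafood), so (l) stands. Exception (c) does not apply.
Exception (d) requires that all sales take place at a certified farmers' market; but sales are at private events, not a certified farmers' market, so (d) is unavailable.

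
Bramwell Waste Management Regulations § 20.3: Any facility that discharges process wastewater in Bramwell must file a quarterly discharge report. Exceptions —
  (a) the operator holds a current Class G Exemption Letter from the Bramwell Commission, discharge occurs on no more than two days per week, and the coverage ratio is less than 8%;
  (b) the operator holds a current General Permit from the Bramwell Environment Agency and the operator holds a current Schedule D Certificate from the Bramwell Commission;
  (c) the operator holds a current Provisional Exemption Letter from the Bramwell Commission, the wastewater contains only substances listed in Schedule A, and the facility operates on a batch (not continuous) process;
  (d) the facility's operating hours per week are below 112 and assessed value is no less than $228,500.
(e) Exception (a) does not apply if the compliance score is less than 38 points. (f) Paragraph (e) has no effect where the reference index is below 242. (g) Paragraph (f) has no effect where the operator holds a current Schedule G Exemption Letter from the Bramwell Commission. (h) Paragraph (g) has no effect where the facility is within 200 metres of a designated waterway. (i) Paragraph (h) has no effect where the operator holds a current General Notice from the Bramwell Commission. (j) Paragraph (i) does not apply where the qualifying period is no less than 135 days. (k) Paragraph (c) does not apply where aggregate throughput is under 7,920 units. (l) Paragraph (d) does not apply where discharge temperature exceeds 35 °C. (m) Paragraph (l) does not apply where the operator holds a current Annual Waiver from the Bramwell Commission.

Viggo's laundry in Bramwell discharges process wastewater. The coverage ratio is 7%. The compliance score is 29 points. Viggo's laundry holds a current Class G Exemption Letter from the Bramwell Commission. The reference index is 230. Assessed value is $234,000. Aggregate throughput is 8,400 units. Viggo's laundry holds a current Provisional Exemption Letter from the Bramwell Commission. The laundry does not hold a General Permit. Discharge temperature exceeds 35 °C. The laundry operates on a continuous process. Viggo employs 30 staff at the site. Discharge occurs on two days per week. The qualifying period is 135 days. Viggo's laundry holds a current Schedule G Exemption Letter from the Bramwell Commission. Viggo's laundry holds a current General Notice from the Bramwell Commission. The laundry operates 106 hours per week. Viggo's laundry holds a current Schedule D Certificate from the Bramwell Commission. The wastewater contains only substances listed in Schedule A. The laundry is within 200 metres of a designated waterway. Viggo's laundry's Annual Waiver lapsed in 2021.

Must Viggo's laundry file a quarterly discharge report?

No — exception (a) applies; Viggo's laundry is not required to file a quarterly discharge report.

All of (a)'s requirements are met (a current Class G Exemption Letter is held; discharge occurs on no more than two days per week; the coverage ratio is 7%, less than the 8% limit). Applying paragraphs (e)–(j): (e) is triggered (the compliance score is 29 points, less than the 38 points limit), but is itself disapplied by (f): (f) operates against (e): the reference index is 230, below the 242 limit. (g) operates (a current Schedule G Exemption Letter is held), but is overridden by (h): (h) operates against (g): the laundry is within 200 m of a designated waterway. (i) would limit (h) — a current General Notice is held — but (j) sets (i) aside: (j) operates — the qualifying period is 135 days, meeting the 135 days threshold. So (a) applies.
Exception (b) requires that the operator holds a current General Permit from the Bramwell Environment Agency; but no General Permit is held, so (b) is unavailable.
Exception (c) requires that the facility operates on a batch (not continuous) process; but the facility operates on a continuous process, so (c) is unavailable.
Exception (d): the facility's operating hours per week are 106, below the 112 limit; assessed value is $234,000, meeting the $228,500 threshold — every condition holds. However, paragraphs (l)–(m) must be considered: (l) applies — discharge temperature exceeds 35 °C. (m) is inapplicable (no current Annual Waiver is held), so (l) stands. So (d) is unavailable.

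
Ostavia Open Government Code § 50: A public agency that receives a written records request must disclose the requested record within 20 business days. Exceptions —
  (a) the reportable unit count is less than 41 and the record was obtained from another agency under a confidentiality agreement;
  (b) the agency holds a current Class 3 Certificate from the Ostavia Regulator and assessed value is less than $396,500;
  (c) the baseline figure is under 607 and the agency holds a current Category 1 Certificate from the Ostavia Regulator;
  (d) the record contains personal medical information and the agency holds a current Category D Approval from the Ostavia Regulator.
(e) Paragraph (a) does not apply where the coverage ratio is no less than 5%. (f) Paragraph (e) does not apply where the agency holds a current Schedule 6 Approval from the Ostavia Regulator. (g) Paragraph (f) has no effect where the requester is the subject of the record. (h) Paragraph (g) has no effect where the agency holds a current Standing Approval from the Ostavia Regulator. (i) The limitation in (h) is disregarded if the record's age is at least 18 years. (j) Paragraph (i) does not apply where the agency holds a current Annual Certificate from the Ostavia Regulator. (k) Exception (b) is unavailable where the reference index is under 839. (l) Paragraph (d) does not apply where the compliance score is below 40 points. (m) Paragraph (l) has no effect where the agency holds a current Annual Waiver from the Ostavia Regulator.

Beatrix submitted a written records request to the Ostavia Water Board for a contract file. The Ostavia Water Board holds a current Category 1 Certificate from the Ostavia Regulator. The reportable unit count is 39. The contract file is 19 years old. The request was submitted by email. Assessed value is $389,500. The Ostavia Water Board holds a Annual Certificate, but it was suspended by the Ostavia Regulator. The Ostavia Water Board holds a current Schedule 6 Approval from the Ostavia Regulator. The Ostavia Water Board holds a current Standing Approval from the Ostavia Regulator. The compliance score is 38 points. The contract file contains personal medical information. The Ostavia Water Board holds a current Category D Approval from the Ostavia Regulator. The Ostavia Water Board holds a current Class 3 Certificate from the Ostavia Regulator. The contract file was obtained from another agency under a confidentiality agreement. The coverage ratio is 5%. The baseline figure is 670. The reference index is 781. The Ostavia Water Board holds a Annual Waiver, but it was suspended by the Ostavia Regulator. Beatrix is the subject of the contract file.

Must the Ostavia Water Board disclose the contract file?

All of (a)'s requirements are met (the reportable unit count is 39, less than the 41 limit; the contract file was obtained under a confidentiality agreement). However, paragraphs (e)–(j) must be considered: (e) operates against (a): the coverage ratio is 5%, meeting the 5% threshold. (f) is engaged (a current Schedule 6 Approval is held), but is displaced by (g): (g) operates against (f): Beatrix is the subject of the contract file. (h) would limit (g) — a current Standing Approval is held — but (i) sets (h) aside: (i) is engaged — the record's age is 19 years, meeting the 18 years threshold. (j), which would lift (i), is inapplicable — no current Annual Certificate is held. Exception (a) does not apply.
Exception (b)'s conditions are all satisfied: a current Class 3 Certificate is held; assessed value is $389,500, less than the $396,500 limit. But applying paragraph (k): (k) operates — the reference index is 781, under the 839 limit. So (b) is unavailable.
Exception (c) does not apply: the baseline figure is 670, not under 607.
All of (d)'s requirements are met (the contract file contains personal medical information; a current Category D Approval is held). Turning to paragraphs (l)–(m): (l) applies — the compliance score is 38 points, below the 40 points limit. (m), which would lift (l), is inapplicable — the Annual Waiver is not current. Exception (d) does not apply.
No exception displaces § 50.

Yes — the Ostavia Water Board must disclose the contract file.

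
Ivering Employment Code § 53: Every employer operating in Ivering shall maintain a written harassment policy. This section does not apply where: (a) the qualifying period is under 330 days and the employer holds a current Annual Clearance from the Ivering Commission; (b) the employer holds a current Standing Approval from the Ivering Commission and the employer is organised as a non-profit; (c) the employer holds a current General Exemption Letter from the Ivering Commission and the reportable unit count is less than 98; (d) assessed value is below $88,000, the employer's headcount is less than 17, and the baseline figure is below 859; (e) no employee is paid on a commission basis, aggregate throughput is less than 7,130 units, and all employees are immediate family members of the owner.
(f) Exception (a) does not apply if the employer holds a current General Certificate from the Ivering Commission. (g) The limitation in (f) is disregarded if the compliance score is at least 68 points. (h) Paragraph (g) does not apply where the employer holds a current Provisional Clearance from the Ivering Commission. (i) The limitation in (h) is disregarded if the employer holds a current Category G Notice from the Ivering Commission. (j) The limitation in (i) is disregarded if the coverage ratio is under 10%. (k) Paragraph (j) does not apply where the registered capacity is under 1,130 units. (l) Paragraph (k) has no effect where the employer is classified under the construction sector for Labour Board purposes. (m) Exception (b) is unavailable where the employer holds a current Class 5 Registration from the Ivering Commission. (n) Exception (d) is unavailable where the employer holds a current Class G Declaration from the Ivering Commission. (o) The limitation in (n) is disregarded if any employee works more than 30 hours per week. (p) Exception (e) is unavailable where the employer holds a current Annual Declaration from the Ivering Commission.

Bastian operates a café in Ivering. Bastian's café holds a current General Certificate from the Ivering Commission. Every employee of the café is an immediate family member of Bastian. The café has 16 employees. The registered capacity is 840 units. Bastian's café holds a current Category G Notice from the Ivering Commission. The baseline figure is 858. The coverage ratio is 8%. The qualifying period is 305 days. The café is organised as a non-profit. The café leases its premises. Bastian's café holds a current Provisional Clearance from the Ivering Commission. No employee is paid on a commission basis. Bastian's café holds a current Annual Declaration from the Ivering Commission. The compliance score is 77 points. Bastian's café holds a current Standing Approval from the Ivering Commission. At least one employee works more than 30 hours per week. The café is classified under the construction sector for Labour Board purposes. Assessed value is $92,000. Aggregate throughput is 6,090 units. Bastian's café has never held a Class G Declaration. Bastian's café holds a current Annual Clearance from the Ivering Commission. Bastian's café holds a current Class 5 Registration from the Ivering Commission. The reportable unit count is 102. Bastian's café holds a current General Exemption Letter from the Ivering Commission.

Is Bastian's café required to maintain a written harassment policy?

Yes — Bastian's café must maintain a written harassment policy.

Exception (a) is satisfied on its face — the qualifying period is 305 days, under the 330 days limit; a current Annual Clearance is held. But applying paragraphs (f)–(l): (f) applies — a current General Certificate is held. (g) is engaged (the compliance score is 77 points, meeting the 68 points threshold), but yields to (h): (h) operates — a current Provisional Clearance is held. (i) would limit (h) — a current Category G Notice is held — but (j) sets (i) aside: (j) operates — the coverage ratio is 8%, under the 10% limit. (k) is engaged (the registered capacity is 840 units, under the 1,130 units limit), but is set aside by (l): (l) operates against (k): the café is classified under the construction sector. Exception (a) does not apply.
Exception (b): a current Standing Approval is held; the employer is a non-profit — every condition holds. But applying paragraph (m): (m) operates against (b): a current Class 5 Registration is held. So (b) is unavailable.
Exception (c) fails — the reportable unit count is 102, not less than 98.
Exception (d) does not apply: assessed value is $92,000, not below $88,000.
Exception (e): no employee is paid on commission; aggregate throughput is 6,090 units, less than the 7,130 units limit; every employee is an immediate family member — every condition holds. However, paragraph (p) must be considered: (p) operates — a current Annual Declaration is held. Exception (e) does not apply.
No exception displaces § 53.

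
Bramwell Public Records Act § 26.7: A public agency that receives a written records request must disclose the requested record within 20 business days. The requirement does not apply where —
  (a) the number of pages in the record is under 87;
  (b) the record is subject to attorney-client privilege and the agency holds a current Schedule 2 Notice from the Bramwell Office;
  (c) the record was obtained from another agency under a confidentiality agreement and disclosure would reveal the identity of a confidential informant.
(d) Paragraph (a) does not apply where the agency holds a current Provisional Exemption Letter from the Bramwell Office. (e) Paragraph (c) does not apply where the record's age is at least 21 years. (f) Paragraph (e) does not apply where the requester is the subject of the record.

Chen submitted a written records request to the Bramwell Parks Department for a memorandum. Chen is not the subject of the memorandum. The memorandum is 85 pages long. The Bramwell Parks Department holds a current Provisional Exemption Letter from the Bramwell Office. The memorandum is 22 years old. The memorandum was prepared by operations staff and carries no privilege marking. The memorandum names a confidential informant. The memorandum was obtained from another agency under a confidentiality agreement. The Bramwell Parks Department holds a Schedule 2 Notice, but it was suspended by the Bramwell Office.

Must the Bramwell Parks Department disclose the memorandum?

Exception (a) is satisfied on its face — the number of pages in the record is 85, under the 87 limit. But applying paragraph (d): (d) operates — a current Provisional Exemption Letter is held. So (a) is unavailable.
Exception (b) requires that the record is subject to attorney-client privilege; but the memorandum carries no privilege marking, so (b) is unavailable.
Exception (c)'s conditions are all satisfied: the memorandum was obtained under a confidentiality agreement; the memorandum names a confidential informant. However, paragraphs (e)–(f) must be considered: (e) operates against (c): the record's age is 22 years, meeting the 21 years threshold. (f), which would lift (e), is inapplicable — Chen is not the subject of the memorandum. Exception (c) does not apply.
No exception applies. The general rule governs.

Yes — the Bramwell Parks Department must disclose the memorandum.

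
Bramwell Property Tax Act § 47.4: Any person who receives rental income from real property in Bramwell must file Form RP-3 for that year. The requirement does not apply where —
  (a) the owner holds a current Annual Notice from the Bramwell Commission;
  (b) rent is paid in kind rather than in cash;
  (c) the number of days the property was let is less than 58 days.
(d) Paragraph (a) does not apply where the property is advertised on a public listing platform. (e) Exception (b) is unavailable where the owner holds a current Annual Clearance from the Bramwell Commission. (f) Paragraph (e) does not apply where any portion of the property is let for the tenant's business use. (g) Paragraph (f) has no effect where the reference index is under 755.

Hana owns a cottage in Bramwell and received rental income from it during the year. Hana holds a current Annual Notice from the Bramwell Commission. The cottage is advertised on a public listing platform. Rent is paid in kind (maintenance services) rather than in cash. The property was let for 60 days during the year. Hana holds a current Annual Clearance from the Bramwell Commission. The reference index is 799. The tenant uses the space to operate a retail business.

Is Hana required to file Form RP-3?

Exception (a) is satisfied on its face — a current Annual Notice is held. But applying paragraph (d): (d) operates against (a): the property is publicly advertised. (a) is therefore removed.
Exception (b): rent is paid in kind — every condition holds. Applying paragraphs (e)–(g): (e) would limit (b) — a current Annual Clearance is held — but (f) sets (e) aside: (f) is engaged — the space is let for business use. (g) is not triggered (the reference index is 799, not under 755), so (f) stands. So (b) applies.
Exception (c) does not apply: the number of days the property was let is 60 days, not less than 58 days.

No — exception (b) applies; Hana is not required to file Form RP-3.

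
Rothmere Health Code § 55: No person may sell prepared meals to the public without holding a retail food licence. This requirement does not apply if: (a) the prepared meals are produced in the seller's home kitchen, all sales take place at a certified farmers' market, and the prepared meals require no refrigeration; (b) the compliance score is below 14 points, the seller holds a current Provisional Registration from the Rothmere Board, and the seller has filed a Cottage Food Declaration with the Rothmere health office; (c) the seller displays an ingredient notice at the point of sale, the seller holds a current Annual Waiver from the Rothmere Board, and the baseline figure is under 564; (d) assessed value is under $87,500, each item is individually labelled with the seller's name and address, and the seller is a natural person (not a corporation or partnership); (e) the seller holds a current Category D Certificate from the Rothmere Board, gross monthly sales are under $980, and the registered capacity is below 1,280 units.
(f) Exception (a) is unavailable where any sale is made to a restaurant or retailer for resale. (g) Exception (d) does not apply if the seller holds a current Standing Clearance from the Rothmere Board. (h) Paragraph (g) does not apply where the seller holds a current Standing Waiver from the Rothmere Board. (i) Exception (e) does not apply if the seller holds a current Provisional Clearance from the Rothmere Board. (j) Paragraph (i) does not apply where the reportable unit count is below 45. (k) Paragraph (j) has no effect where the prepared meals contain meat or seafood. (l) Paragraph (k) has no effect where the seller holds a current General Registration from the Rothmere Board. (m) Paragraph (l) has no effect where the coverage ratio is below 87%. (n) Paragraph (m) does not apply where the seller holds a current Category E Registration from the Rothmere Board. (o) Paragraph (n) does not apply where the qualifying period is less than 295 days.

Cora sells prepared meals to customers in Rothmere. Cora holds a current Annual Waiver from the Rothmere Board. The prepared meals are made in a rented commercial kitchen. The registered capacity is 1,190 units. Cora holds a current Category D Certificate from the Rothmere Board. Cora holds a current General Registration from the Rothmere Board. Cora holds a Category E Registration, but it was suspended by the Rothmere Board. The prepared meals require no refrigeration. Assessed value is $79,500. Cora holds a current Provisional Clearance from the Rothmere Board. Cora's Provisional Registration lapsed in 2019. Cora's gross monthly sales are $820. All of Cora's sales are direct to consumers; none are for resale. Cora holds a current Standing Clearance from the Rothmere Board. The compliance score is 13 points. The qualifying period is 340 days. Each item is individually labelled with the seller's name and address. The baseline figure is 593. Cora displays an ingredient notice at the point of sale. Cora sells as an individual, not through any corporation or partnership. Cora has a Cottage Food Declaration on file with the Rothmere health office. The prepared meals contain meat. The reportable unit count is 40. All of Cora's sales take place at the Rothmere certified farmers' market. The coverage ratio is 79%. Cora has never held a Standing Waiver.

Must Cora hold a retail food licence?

Yes — Cora must hold a retail food licence.

Exception (a) does not apply: the prepared meals are made in a commercial kitchen, not a home kitchen.
Exception (b) fails — the Provisional Registration is not current.
Exception (c) does not apply: the baseline figure is 593, not under 564.
Exception (d): assessed value is $79,500, under the $87,500 limit; items are individually labelled; the seller is a natural person — every condition holds. But applying paragraphs (g)–(h): (g) operates against (d): a current Standing Clearance is held. (h) is inapplicable (no current Standing Waiver is held), so (g) stands. Exception (d) does not apply.
All of (e)'s requirements are met (a current Category D Certificate is held; gross monthly sales are $820, under the $980 limit; the registered capacity is 1,190 units, below the 1,280 units limit). But: (i) operates against (e): a current Provisional Clearance is held. (j) would limit (i) — the reportable unit count is 40, below the 45 limit — but (k) sets (j) aside: (k) operates against (j): the prepared meals contain meat. (l) would limit (k) — a current General Registration is held — but (m) sets (l) aside: (m) applies — the coverage ratio is 79%, below the 87% limit. (n) is inapplicable (the Category E Registration is not current), so (m) stands. Exception (e) does not apply.
No exception is made out. Cora falls within the general rule.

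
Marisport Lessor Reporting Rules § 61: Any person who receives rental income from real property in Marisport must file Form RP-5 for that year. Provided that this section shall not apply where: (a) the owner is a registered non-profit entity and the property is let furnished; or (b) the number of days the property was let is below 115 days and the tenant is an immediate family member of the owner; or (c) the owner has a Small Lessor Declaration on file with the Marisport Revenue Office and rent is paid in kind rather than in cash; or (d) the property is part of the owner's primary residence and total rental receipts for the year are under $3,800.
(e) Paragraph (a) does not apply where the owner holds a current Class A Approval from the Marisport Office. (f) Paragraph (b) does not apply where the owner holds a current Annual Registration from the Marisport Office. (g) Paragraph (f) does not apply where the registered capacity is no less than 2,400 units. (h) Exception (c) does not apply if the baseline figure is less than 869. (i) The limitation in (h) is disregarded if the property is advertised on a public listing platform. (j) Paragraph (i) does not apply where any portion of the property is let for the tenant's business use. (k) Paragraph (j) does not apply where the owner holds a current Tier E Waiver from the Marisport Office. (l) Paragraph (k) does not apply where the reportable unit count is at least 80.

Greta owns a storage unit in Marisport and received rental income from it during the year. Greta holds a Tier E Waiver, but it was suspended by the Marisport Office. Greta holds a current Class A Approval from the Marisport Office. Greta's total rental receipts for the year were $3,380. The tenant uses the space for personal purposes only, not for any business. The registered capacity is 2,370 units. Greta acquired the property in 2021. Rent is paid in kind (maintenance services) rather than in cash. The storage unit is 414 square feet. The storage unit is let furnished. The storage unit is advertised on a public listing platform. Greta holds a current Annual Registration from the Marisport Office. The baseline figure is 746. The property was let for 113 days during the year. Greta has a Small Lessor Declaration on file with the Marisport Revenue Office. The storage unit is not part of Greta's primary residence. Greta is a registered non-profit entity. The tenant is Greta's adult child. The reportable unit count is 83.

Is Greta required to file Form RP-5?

Exception (a) is satisfied on its face — Greta is a registered non-profit; the property is let furnished. Turning to paragraph (e): (e) operates against (a): a current Class A Approval is held. So (a) is unavailable.
Exception (b)'s conditions are all satisfied: the number of days the property was let is 113 days, below the 115 days limit; the tenant is an immediate family member. But: (f) operates against (b): a current Annual Registration is held. (g) is inapplicable (the registered capacity is 2,370 units, short of 2,400 units), so (f) stands. Exception (b) does not apply.
All of (c)'s requirements are met (a Small Lessor Declaration is on file; rent is paid in kind). As to paragraphs (h)–(l): (h) would limit (c) — the baseline figure is 746, less than the 869 limit — but (i) sets (h) aside: (i) operates against (h): the property is publicly advertised. (j), which would lift (i), is not engaged — the space is used for personal purposes only. Exception (c) stands.
Exception (d) fails — the storage unit is not part of the primary residence.

No — exception (c) applies; Greta is not required to file Form RP-5.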